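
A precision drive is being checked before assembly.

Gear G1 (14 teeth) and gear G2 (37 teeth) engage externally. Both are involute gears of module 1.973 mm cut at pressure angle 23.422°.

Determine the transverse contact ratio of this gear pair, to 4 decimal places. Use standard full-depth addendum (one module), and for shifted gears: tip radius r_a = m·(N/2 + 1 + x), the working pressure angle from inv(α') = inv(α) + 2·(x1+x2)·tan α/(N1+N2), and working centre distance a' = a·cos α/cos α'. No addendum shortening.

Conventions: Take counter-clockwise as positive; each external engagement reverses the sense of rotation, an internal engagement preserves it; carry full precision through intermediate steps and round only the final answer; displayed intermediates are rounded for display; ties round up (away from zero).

topology: single-mesh involute geometry — m = 1.973, 14T/37T pair
base radii: r_b1 = 12.673002, r_b2 = 33.492934
tip radii: r_a1 = 15.784000, r_a2 = 38.473500
no profile shift: α' = α, a' = a
action lengths: √(r_a1²−r_b1²) = 9.409021, √(r_a2²−r_b2²) = 18.932342
base pitch p_b = π·m·cos α = 5.687630
CR = (9.409021 + 18.932342 − 50.311500·sin 23.42200°)/5.687630 = 1.466785
contact ratio ≈ 1.4668

1.4668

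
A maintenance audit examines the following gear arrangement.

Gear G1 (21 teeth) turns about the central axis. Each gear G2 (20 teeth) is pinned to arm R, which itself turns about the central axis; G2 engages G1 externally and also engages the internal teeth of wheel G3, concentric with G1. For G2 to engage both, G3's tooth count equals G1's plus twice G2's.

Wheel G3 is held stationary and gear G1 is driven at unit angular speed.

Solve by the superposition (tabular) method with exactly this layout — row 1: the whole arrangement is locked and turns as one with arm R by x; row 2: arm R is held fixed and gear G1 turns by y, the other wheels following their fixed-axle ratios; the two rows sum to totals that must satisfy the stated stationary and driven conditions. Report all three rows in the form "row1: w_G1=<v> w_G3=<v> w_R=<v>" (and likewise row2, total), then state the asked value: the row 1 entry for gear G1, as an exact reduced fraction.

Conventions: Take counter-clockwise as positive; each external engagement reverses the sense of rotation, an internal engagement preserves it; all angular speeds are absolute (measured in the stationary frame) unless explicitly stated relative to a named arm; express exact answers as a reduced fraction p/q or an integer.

class = planetary set [G3 = 21+2·20 = 61; Willis about the carrier]
superposition row 1 [locked train]: every member turns x
superposition row 2 [arm held]: sun y, ring −(21/61)·y, arm 0
boundary: total ω_ring = x − (21/61)·y = 0 and total ω_sun = x + y = 1  ⇒  y = 61/82, x = 21/82
row 2 ring = −(21/61)·61/82 = -21/82
totals (row 1 + row 2): sun 21/82 + 61/82 = 1, ring 21/82 + (-21/82) = 0, arm 21/82 + 0 = 21/82
asked cell (row1, sun) = 21/82

row1: w_G1=21/82 w_G3=21/82 w_R=21/82
row2: w_G1=61/82 w_G3=-21/82 w_R=0
total: w_G1=1 w_G3=0 w_R=21/82
asked value: 21/82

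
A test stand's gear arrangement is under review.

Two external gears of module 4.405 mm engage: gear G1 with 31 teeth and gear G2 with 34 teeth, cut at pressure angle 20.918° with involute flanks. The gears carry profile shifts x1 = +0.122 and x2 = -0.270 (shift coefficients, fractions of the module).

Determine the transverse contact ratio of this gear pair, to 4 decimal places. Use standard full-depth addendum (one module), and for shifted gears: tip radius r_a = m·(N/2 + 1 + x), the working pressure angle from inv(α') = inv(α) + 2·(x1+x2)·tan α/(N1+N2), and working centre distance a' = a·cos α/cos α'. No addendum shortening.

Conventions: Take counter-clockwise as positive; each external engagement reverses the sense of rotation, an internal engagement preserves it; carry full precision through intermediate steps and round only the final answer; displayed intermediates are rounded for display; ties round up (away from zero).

topology: single-mesh involute geometry — m = 4.405, 31T/34T pair
base radii: r_b1 = 63.777491, r_b2 = 69.949506
tip radii: r_a1 = 73.219910, r_a2 = 78.100650
inv(α') = inv(20.918°) + 2·(+0.122-0.270)·tan α/(31+34) = 0.01539432  ⇒  α' = 20.20951°
a' = a·cos α / cos α' = 143.1625·cos 20.918°/cos 20.20951° = 142.499901
action lengths: √(r_a1²−r_b1²) = 35.966469, √(r_a2²−r_b2²) = 34.738712
base pitch p_b = π·m·cos α = 12.926638
CR = (35.966469 + 34.738712 − 142.499901·sin 20.20951°)/12.926638 = 1.661533
contact ratio ≈ 1.6615

1.6615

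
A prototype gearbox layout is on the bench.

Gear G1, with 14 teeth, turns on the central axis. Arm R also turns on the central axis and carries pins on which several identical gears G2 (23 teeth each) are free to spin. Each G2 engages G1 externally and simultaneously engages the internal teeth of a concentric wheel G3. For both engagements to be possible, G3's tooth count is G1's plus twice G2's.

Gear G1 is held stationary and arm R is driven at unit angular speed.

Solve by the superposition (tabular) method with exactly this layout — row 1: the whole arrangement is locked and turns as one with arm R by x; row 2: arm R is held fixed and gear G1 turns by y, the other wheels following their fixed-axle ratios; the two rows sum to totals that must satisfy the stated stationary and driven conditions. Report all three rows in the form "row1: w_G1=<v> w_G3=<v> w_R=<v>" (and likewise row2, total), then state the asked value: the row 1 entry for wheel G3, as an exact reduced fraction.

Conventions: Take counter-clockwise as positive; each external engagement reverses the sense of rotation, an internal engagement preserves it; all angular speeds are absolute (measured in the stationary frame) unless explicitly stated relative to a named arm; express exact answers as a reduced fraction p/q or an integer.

row1: w_G1=1 w_G3=1 w_R=1
row2: w_G1=-1 w_G3=7/30 w_R=0
total: w_G1=0 w_G3=37/30 w_R=1
asked value: 1

recognized (axles ride arm R): planetary set, 14/23/60 teeth
superposition row 1 [locked train]: every member turns x
row 2 — arm fixed, fixed-axis ratios: sun y, ring −(14/60)·y, arm 0
boundary: total ω_sun = x + y = 0 and total ω_arm = x = 1  ⇒  y = -1, x = 1
row 2 ring = −(14/60)·(-1) = 7/30
totals (row 1 + row 2): sun 1 + (-1) = 0, ring 1 + 7/30 = 37/30, arm 1 + 0 = 1
asked cell (row1, ring) = 1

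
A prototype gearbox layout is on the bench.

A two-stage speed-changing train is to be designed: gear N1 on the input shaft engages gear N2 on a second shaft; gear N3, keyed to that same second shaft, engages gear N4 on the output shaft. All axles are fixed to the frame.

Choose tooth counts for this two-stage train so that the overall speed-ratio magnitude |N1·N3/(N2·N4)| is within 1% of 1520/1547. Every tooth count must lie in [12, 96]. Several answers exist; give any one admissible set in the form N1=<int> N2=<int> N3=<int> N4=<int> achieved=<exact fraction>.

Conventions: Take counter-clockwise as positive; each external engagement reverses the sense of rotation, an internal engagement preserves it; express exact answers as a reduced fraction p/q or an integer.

N1=16 N2=17 N3=95 N4=91 achieved=1520/1547

class = fixed-axis compound train [2-stage, 1520/1547 wanted]
target = 1520/1547 in lowest terms: an exact hit needs N1·N3 = k·1520 and N2·N4 = k·1547 for one integer k, every count in [12, 96]; additionally prefer no 1:1 stage (N1 ≠ N2, N3 ≠ N4)
k = 1: N1·N3 = 1520 = 16·95, N2·N4 = 1547 = 17·91
achieved = 16·95/(17·91) = 1520/1547; |achieved − target| = 0 ≤ 76/7735 ✓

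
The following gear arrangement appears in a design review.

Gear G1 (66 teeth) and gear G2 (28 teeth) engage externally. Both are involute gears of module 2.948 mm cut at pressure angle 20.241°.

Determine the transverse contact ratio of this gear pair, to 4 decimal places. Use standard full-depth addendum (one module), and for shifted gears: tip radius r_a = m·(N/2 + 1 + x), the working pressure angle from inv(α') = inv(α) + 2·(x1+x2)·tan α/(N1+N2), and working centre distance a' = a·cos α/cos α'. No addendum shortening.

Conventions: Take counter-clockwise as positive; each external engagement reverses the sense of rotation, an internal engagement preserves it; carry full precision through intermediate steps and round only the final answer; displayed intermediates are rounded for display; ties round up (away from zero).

single-mesh involute tooth geometry (66T engaging 28T at module 2.948)
base radii: r_b1 = 91.276294, r_b2 = 38.723276
tip radii: r_a1 = 100.232000, r_a2 = 44.220000
no profile shift: α' = α, a' = a
action lengths: √(r_a1²−r_b1²) = 41.413669, √(r_a2²−r_b2²) = 21.352196
base pitch p_b = π·m·cos α = 8.689483
CR = (41.413669 + 21.352196 − 138.556000·sin 20.24100°)/8.689483 = 1.706625
contact ratio ≈ 1.7066

1.7066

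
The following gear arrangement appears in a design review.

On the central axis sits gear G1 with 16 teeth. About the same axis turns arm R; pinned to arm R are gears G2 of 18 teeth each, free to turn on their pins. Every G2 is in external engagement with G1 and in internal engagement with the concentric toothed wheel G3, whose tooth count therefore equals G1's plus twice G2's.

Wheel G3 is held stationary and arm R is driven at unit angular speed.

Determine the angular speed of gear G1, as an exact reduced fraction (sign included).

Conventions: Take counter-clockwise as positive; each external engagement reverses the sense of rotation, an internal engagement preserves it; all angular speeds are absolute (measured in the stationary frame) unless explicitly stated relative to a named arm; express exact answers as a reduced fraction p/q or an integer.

recognized (axles ride arm R): planetary set, 16/18/52 teeth
ring teeth: 16 + 2·18 = 52
16(ω_sun−ω_arm) = −52(ω_ring−ω_arm),  ω_ring = 0, ω_arm = 1
ω_sun = 1 − (52/16)(0−1) = 17/4
exact speed ratio = 17/4

17/4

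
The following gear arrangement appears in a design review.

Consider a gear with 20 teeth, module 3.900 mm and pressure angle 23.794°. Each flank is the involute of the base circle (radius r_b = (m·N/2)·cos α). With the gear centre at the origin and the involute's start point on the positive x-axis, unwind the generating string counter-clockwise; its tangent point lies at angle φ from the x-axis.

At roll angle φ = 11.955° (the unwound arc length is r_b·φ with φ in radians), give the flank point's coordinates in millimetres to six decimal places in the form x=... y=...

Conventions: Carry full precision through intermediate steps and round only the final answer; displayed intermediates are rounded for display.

topology: single-mesh involute geometry — m = 3.900, N = 20
pitch radius r_p = m·N/2 = 3.900·20/2 = 39.000000
base radius r_b = r_p·cos α = 39.000000·cos 23.794° = 35.685075
roll angle φ = 11.955° = 0.20865411 rad
x = r_b·(cos φ + φ·sin φ) = 36.453443
y = r_b·(sin φ − φ·cos φ) = 0.107586

x=36.453443 y=0.107586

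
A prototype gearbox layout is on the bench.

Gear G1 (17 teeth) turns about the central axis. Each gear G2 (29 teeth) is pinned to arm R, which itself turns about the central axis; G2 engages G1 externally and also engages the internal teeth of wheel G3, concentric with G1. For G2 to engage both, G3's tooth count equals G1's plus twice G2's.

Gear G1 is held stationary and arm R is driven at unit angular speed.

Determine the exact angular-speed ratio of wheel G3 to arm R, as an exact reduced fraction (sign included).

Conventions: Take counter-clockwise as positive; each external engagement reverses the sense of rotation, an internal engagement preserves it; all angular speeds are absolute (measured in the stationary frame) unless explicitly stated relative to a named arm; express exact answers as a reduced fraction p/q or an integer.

recognized (axles ride arm R): planetary set, 17/29/75 teeth
ring teeth: 17 + 2·29 = 75
17(ω_sun−ω_arm) = −75(ω_ring−ω_arm),  ω_sun = 0, ω_arm = 1
ω_ring = 1 − (17/75)(0−1) = 92/75
ω_out/ω_in = 92/75

92/75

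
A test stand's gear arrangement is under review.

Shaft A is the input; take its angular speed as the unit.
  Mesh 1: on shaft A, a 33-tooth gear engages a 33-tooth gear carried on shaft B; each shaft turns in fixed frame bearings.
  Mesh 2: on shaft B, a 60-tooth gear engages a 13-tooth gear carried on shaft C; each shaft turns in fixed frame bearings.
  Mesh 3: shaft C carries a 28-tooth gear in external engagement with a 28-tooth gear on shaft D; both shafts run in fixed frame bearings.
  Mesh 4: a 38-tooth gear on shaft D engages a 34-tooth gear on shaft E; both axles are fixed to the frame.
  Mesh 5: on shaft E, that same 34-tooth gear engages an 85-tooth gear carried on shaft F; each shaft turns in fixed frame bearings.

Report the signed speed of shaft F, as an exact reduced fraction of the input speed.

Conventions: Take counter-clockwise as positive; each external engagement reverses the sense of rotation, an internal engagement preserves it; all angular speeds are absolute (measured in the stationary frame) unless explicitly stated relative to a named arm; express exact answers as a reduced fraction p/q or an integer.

5-mesh fixed-axis compound train (all bearings frame-fixed)
mesh 1 [33T→33T]: |ω|/ω_in = 1×33/33 = 1, sense flips to −
mesh 2 [60T→13T]: |ω|/ω_in = 1×60/13 = 60/13, sense flips to +
mesh 3 [28T→28T]: |ω|/ω_in = (60/13)×28/28 = 60/13, sense flips to −
mesh 4 [38T→34T]: |ω|/ω_in = (60/13)×38/34 = 1140/221, sense flips to +
mesh 5 [34T→85T]: |ω|/ω_in = (1140/221)×34/85 = 456/221, sense flips to −
signed output speed (× input speed) = -456/221

-456/221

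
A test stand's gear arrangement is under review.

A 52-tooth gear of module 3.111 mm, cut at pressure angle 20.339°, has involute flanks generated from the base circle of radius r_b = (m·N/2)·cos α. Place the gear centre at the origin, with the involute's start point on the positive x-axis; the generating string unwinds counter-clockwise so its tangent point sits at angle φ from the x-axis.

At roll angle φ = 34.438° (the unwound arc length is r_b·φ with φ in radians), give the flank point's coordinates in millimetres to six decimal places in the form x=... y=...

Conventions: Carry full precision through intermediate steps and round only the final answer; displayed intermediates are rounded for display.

class = single-mesh tooth geometry [base-circle involute, m = 3.111, 52T]
pitch radius r_p = m·N/2 = 3.111·52/2 = 80.886000
base radius r_b = r_p·cos α = 80.886000·cos 20.339° = 75.842965
roll angle φ = 34.438° = 0.60105649 rad
x = r_b·(cos φ + φ·sin φ) = 88.330096
y = r_b·(sin φ − φ·cos φ) = 5.293810

x=88.330096 y=5.293810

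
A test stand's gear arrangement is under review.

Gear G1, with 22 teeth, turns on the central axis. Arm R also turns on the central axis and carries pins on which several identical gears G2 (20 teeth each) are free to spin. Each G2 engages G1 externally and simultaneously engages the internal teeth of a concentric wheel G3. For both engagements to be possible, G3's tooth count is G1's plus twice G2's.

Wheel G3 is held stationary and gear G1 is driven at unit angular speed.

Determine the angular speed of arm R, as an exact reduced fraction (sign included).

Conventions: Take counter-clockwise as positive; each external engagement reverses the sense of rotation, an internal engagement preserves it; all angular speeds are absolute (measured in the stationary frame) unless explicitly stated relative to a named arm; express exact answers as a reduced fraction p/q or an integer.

topology: planetary set — G1 22T / G2 20T / G3 62T, arm = carrier (Willis)
ring teeth: 22 + 2·20 = 62
22(ω_sun−ω_arm) = −62(ω_ring−ω_arm),  ω_ring = 0, ω_sun = 1
22(1−ω_arm) = −62(0−ω_arm)  ⇒  84·ω_arm = 22  ⇒  ω_arm = 11/42
exact speed ratio = 11/42

11/42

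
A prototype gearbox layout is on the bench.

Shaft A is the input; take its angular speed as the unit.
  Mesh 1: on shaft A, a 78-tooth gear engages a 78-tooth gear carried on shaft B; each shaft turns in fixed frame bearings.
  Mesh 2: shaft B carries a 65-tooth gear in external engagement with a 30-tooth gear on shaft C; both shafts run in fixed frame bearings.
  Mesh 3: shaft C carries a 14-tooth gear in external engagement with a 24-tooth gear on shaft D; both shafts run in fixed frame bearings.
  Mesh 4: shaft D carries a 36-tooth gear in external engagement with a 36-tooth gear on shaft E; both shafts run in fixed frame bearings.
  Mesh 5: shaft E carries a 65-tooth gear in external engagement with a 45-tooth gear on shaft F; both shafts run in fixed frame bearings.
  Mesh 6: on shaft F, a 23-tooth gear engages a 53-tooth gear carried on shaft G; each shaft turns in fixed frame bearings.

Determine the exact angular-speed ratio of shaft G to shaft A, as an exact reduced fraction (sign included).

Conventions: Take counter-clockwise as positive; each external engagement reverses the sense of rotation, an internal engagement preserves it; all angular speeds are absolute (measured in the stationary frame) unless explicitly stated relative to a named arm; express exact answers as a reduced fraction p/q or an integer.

class = fixed-axis compound train [6 meshes; 6 ratios multiply, 6 sense flips]
mesh 1 [78T→78T]: running ratio 1, sense −
mesh 2 [65T→30T]: running ratio 13/6, sense +
mesh 3 [14T→24T]: running ratio 91/72, sense −
mesh 4 [36T→36T]: running ratio 91/72, sense +
mesh 5 [65T→45T]: running ratio 1183/648, sense −
mesh 6 [23T→53T]: running ratio 27209/34344, sense +
ω_out/ω_in = 27209/34344

27209/34344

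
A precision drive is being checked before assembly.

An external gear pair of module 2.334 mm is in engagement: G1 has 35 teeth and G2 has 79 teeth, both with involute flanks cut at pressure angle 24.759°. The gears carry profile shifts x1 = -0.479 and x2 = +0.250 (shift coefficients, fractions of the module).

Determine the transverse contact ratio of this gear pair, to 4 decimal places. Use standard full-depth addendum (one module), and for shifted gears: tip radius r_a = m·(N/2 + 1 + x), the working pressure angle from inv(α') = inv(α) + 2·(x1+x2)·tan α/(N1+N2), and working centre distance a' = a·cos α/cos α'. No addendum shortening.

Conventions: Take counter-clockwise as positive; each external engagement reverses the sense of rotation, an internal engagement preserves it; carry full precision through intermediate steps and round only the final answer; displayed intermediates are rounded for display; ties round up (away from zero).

single-mesh involute tooth geometry (35T engaging 79T at module 2.334)
base radii: r_b1 = 37.090421, r_b2 = 83.718380
tip radii: r_a1 = 42.061014, r_a2 = 95.110500
inv(α') = inv(24.759°) + 2·(-0.479+0.250)·tan α/(35+79) = 0.02721784  ⇒  α' = 24.24803°
a' = a·cos α / cos α' = 133.0380·cos 24.759°/cos 24.24803° = 132.498313
action lengths: √(r_a1²−r_b1²) = 19.835058, √(r_a2²−r_b2²) = 45.135796
base pitch p_b = π·m·cos α = 6.658457
CR = (19.835058 + 45.135796 − 132.498313·sin 24.24803°)/6.658457 = 1.585269
contact ratio ≈ 1.5853

1.5853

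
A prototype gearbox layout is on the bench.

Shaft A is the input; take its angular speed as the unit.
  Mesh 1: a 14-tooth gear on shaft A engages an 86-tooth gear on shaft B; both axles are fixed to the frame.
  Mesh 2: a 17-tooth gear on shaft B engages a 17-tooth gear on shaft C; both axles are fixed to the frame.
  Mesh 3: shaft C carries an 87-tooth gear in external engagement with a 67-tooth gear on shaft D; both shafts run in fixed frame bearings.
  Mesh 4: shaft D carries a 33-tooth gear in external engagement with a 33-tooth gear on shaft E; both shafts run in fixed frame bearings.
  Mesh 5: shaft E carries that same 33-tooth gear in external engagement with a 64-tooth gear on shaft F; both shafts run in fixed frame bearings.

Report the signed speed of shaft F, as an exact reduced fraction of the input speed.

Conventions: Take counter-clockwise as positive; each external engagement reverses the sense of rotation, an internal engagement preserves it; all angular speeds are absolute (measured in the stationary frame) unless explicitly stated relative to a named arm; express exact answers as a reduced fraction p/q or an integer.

-20097/184384

5-mesh fixed-axis compound train (all bearings frame-fixed)
mesh 1 [14T→86T]: |ω|/ω_in = 1×14/86 = 7/43, sense flips to −
mesh 2 [17T→17T]: |ω|/ω_in = (7/43)×17/17 = 7/43, sense flips to +
mesh 3 [87T→67T]: |ω|/ω_in = (7/43)×87/67 = 609/2881, sense flips to −
mesh 4 [33T→33T]: |ω|/ω_in = (609/2881)×33/33 = 609/2881, sense flips to +
mesh 5 [33T→64T]: |ω|/ω_in = (609/2881)×33/64 = 20097/184384, sense flips to −
signed output speed (× input speed) = -20097/184384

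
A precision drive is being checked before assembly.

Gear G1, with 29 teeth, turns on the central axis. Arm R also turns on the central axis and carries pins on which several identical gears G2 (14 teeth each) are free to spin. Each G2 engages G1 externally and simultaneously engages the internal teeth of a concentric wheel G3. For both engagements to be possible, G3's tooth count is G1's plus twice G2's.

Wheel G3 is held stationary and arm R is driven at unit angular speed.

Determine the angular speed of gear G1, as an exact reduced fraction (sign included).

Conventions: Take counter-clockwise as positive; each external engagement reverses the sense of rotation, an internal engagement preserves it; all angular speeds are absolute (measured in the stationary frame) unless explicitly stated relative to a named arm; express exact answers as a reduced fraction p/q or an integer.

86/29

planetary set (29T centre, 14T on arm, 57T internal) — Willis relation
ring teeth: 29 + 2·14 = 57
29(ω_sun−ω_arm) = −57(ω_ring−ω_arm),  ω_ring = 0, ω_arm = 1
ω_sun = 1 − (57/29)(0−1) = 86/29
exact speed ratio = 86/29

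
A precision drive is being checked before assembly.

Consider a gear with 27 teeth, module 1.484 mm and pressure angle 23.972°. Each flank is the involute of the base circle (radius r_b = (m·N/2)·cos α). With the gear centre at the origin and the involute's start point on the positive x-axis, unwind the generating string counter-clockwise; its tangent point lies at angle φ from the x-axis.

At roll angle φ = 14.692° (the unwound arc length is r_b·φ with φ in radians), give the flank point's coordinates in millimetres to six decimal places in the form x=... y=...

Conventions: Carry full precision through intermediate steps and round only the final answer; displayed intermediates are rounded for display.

x=18.897930 y=0.102209

class = single-mesh tooth geometry [base-circle involute, m = 1.484, 27T]
pitch radius r_p = m·N/2 = 1.484·27/2 = 20.034000
base radius r_b = r_p·cos α = 20.034000·cos 23.972° = 18.305950
roll angle φ = 14.692° = 0.25642377 rad
x = r_b·(cos φ + φ·sin φ) = 18.897930
y = r_b·(sin φ − φ·cos φ) = 0.102209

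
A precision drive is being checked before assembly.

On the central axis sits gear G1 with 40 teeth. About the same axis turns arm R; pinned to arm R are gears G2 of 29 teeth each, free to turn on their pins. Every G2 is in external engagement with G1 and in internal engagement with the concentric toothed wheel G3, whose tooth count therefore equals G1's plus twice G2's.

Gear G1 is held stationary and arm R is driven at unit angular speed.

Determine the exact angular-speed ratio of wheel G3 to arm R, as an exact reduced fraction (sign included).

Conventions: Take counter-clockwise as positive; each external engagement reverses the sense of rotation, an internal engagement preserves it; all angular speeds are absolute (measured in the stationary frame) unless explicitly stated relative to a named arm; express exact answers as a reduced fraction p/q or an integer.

69/49

class = planetary set [G3 = 40+2·29 = 98; Willis about the carrier]
ring teeth: 40 + 2·29 = 98
40(ω_sun−ω_arm) = −98(ω_ring−ω_arm),  ω_sun = 0, ω_arm = 1
ω_ring = 1 − (40/98)(0−1) = 69/49
ω_out/ω_in = 69/49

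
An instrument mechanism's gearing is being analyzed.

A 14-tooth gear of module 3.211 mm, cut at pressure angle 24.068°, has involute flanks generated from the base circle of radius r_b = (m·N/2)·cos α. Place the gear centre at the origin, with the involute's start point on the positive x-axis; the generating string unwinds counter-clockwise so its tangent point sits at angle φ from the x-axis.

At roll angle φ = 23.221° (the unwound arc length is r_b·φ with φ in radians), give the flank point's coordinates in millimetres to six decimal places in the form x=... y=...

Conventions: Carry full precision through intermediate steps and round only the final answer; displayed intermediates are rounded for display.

recognized (one wheel, involute flank): single-mesh tooth geometry, m = 3.211, N = 14
pitch radius r_p = m·N/2 = 3.211·14/2 = 22.477000
base radius r_b = r_p·cos α = 22.477000·cos 24.068° = 20.522897
roll angle φ = 23.221° = 0.40528291 rad
x = r_b·(cos φ + φ·sin φ) = 22.139800
y = r_b·(sin φ − φ·cos φ) = 0.447963

x=22.139800 y=0.447963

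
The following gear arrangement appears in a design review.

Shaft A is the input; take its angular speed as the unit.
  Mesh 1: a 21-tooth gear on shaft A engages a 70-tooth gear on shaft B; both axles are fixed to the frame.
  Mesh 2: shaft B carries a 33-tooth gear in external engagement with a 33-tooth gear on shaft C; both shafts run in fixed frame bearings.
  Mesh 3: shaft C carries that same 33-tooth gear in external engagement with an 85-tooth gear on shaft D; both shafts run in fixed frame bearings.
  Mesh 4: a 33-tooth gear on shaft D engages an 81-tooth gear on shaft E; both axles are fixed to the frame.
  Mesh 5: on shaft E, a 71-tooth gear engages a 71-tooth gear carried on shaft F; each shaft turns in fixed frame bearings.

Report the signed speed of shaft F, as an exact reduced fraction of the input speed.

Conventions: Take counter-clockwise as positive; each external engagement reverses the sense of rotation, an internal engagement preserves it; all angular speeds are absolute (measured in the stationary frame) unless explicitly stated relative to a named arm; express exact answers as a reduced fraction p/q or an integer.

5-mesh fixed-axis compound train (all bearings frame-fixed)
mesh 1 [21T→70T]: |ω|/ω_in = 1×21/70 = 3/10, sense flips to −
mesh 2 [33T→33T]: |ω|/ω_in = (3/10)×33/33 = 3/10, sense flips to +
mesh 3 [33T→85T]: |ω|/ω_in = (3/10)×33/85 = 99/850, sense flips to −
mesh 4 [33T→81T]: |ω|/ω_in = (99/850)×33/81 = 121/2550, sense flips to +
mesh 5 [71T→71T]: |ω|/ω_in = (121/2550)×71/71 = 121/2550, sense flips to −
signed output speed (× input speed) = -121/2550

-121/2550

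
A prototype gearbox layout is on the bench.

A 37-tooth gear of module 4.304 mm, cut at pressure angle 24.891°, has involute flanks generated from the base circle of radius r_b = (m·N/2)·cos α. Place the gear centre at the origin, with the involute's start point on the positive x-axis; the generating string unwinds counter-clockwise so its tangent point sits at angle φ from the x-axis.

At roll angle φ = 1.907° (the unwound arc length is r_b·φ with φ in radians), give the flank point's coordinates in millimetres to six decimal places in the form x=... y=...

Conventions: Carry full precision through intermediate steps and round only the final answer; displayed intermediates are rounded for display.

class = single-mesh tooth geometry [base-circle involute, m = 4.304, 37T]
pitch radius r_p = m·N/2 = 4.304·37/2 = 79.624000
base radius r_b = r_p·cos α = 79.624000·cos 24.891° = 72.227738
roll angle φ = 1.907° = 0.03328343 rad
x = r_b·(cos φ + φ·sin φ) = 72.267733
y = r_b·(sin φ − φ·cos φ) = 0.000888

x=72.267733 y=0.000888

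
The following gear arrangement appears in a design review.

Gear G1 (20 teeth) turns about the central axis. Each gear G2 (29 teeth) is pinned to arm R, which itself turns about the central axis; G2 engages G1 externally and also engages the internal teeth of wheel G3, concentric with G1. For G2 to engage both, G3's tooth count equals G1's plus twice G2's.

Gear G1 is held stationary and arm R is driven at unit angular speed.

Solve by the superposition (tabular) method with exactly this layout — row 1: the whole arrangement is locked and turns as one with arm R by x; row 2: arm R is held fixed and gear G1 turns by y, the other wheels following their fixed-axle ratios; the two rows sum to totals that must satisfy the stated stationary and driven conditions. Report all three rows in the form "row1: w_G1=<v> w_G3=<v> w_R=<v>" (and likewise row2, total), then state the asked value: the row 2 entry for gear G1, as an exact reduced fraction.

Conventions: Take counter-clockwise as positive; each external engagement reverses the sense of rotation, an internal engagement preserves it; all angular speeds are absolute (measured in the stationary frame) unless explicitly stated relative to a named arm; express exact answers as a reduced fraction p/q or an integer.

class = planetary set [G3 = 20+2·29 = 78; Willis about the carrier]
superposition row 1 [locked train]: every member turns x
row 2 (arm held, sun turns y): ω_ring = −(20/78)·y, ω_arm = 0
boundary: total ω_sun = x + y = 0 and total ω_arm = x = 1  ⇒  y = -1, x = 1
row 2 ring = −(20/78)·(-1) = 10/39
totals (row 1 + row 2): sun 1 + (-1) = 0, ring 1 + 10/39 = 49/39, arm 1 + 0 = 1
asked cell (row2, sun) = -1

row1: w_G1=1 w_G3=1 w_R=1
row2: w_G1=-1 w_G3=10/39 w_R=0
total: w_G1=0 w_G3=49/39 w_R=1
asked value: -1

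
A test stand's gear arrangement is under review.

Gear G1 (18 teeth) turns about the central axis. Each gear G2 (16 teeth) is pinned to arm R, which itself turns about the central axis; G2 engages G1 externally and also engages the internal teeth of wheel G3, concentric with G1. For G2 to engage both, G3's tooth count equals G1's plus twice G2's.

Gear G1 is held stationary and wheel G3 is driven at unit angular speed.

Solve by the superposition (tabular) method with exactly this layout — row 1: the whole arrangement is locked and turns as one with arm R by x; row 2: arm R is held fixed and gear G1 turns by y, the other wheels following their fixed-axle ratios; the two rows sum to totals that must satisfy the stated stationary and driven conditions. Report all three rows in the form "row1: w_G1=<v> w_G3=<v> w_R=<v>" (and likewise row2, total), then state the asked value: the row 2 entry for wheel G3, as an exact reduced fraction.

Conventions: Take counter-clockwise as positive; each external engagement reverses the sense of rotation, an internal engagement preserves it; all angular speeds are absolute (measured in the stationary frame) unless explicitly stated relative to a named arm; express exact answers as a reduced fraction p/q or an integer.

row1: w_G1=25/34 w_G3=25/34 w_R=25/34
row2: w_G1=-25/34 w_G3=9/34 w_R=0
total: w_G1=0 w_G3=1 w_R=25/34
asked value: 9/34

topology: planetary set — G1 18T / G2 16T / G3 50T, arm = carrier (Willis)
row 1: whole set turns with the arm by x
superposition row 2 [arm held]: sun y, ring −(18/50)·y, arm 0
boundary: total ω_sun = x + y = 0 and total ω_ring = x − (18/50)·y = 1  ⇒  y = -25/34, x = 25/34
row 2 ring = −(18/50)·(-25/34) = 9/34
totals (row 1 + row 2): sun 25/34 + (-25/34) = 0, ring 25/34 + 9/34 = 1, arm 25/34 + 0 = 25/34
asked cell (row2, ring) = 9/34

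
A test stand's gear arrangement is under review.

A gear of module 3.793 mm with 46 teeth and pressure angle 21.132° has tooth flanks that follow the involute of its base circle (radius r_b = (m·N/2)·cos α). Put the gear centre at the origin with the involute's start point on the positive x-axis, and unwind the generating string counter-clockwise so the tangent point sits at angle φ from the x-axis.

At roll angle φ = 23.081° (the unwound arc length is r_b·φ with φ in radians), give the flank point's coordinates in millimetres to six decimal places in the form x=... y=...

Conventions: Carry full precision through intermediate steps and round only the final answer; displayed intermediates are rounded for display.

class = single-mesh tooth geometry [base-circle involute, m = 3.793, 46T]
pitch radius r_p = m·N/2 = 3.793·46/2 = 87.239000
base radius r_b = r_p·cos α = 87.239000·cos 21.132° = 81.372380
roll angle φ = 23.081° = 0.40283944 rad
x = r_b·(cos φ + φ·sin φ) = 87.709461
y = r_b·(sin φ − φ·cos φ) = 1.744567

x=87.709461 y=1.744567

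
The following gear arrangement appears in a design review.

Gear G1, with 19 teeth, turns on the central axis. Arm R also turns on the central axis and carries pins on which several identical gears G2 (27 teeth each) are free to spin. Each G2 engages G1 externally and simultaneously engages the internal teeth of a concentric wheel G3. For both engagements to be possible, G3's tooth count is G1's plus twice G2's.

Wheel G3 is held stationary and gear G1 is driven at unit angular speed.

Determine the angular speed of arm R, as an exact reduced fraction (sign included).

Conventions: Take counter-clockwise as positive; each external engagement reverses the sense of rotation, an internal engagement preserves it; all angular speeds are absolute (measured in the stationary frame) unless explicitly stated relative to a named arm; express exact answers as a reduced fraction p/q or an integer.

planetary set (19T centre, 27T on arm, 73T internal) — Willis relation
ring teeth: 19 + 2·27 = 73
19(ω_sun−ω_arm) = −73(ω_ring−ω_arm),  ω_ring = 0, ω_sun = 1
19(1−ω_arm) = −73(0−ω_arm)  ⇒  92·ω_arm = 19  ⇒  ω_arm = 19/92
exact speed ratio = 19/92

19/92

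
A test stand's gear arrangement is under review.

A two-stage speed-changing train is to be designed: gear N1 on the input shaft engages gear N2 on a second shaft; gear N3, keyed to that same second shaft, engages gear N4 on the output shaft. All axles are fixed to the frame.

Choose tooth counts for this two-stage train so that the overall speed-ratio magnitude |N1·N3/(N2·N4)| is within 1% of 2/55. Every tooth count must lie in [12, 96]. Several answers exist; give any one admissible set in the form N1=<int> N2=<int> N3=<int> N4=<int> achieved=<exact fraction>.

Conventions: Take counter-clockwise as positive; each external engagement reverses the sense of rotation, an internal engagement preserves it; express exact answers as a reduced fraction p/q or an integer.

topology: fixed-axis compound train — 2 stages, target 2/55
target = 2/55 in lowest terms: an exact hit needs N1·N3 = k·2 and N2·N4 = k·55 for one integer k, every count in [12, 96]; additionally prefer no 1:1 stage (N1 ≠ N2, N3 ≠ N4)
k = 1…71: no 1:1-free in-range split of k·2 and k·55 into factor pairs; take k = 72
k = 72: N1·N3 = 144 = 12·12, N2·N4 = 3960 = 44·90
achieved = 12·12/(44·90) = 2/55; |achieved − target| = 0 ≤ 1/2750 ✓

N1=12 N2=44 N3=12 N4=90 achieved=2/55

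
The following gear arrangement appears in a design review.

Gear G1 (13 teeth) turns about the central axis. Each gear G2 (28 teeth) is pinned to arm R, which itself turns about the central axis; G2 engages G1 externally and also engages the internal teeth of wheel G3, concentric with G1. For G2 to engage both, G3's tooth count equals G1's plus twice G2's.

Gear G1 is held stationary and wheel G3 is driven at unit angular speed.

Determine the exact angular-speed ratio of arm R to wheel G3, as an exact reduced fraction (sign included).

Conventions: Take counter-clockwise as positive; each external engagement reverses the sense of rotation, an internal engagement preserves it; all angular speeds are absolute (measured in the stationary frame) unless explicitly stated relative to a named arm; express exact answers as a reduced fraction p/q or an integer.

topology: planetary set — G1 13T / G2 28T / G3 69T, arm = carrier (Willis)
ring teeth: 13 + 2·28 = 69
13(ω_sun−ω_arm) = −69(ω_ring−ω_arm),  ω_sun = 0, ω_ring = 1
13(0−ω_arm) = −69(1−ω_arm)  ⇒  82·ω_arm = 69  ⇒  ω_arm = 69/82
ω_out/ω_in = 69/82

69/82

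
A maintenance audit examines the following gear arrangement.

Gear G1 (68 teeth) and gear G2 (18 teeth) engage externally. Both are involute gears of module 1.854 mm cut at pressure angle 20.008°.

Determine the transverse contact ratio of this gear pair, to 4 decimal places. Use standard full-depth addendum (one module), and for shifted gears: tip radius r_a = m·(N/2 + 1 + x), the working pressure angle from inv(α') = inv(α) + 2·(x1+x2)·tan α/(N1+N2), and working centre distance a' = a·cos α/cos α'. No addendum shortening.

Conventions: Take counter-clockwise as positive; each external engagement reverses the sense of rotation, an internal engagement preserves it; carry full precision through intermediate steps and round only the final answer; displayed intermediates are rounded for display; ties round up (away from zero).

1.6663

class = single-mesh tooth geometry [involute pair 68T × 18T, m = 1.854]
base radii: r_b1 = 59.231453, r_b2 = 15.678914
tip radii: r_a1 = 64.890000, r_a2 = 18.540000
no profile shift: α' = α, a' = a
action lengths: √(r_a1²−r_b1²) = 26.501831, √(r_a2²−r_b2²) = 9.894607
base pitch p_b = π·m·cos α = 5.472973
CR = (26.501831 + 9.894607 − 79.722000·sin 20.00800°)/5.472973 = 1.666270
contact ratio ≈ 1.6663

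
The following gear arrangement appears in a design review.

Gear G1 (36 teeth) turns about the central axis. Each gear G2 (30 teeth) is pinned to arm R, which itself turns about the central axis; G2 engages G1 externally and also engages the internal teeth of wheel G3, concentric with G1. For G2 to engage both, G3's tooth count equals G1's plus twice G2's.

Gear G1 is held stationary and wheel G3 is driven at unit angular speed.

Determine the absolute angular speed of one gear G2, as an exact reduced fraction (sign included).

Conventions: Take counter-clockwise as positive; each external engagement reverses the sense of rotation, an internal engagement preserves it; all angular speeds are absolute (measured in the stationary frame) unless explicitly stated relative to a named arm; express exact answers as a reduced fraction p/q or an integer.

8/5

planetary set (36T centre, 30T on arm, 96T internal) — Willis relation
ring teeth: 36 + 2·30 = 96
36(ω_sun−ω_arm) = −96(ω_ring−ω_arm),  ω_sun = 0, ω_ring = 1
36(0−ω_arm) = −96(1−ω_arm)  ⇒  132·ω_arm = 96  ⇒  ω_arm = 8/11
sun–planet mesh: 36·(0−8/11) = −30·(ω_p−ω_arm)  ⇒  ω_p−ω_arm = 48/55
ω_p = 8/11 + 48/55 = 8/5
exact speed ratio = 8/5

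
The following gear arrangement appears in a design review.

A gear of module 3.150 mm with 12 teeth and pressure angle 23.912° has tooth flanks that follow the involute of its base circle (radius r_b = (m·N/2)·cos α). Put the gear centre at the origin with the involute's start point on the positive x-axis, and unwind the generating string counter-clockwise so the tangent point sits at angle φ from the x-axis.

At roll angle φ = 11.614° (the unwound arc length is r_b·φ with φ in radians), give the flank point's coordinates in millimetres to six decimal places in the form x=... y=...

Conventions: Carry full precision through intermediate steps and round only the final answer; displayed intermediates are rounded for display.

x=17.629116 y=0.047770

recognized (one wheel, involute flank): single-mesh tooth geometry, m = 3.150, N = 12
pitch radius r_p = m·N/2 = 3.150·12/2 = 18.900000
base radius r_b = r_p·cos α = 18.900000·cos 23.912° = 17.277796
roll angle φ = 11.614° = 0.20270254 rad
x = r_b·(cos φ + φ·sin φ) = 17.629116
y = r_b·(sin φ − φ·cos φ) = 0.047770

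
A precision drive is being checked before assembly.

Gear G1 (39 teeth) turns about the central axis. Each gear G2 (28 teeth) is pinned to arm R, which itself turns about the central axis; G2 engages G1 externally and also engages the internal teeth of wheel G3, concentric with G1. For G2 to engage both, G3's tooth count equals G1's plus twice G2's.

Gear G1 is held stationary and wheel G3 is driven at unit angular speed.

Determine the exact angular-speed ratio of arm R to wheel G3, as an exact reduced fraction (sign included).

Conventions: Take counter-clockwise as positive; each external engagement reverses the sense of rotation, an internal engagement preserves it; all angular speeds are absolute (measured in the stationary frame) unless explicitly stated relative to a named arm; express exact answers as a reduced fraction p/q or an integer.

recognized (axles ride arm R): planetary set, 39/28/95 teeth
ring teeth: 39 + 2·28 = 95
39(ω_sun−ω_arm) = −95(ω_ring−ω_arm),  ω_sun = 0, ω_ring = 1
39(0−ω_arm) = −95(1−ω_arm)  ⇒  134·ω_arm = 95  ⇒  ω_arm = 95/134
ω_out/ω_in = 95/134

95/134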